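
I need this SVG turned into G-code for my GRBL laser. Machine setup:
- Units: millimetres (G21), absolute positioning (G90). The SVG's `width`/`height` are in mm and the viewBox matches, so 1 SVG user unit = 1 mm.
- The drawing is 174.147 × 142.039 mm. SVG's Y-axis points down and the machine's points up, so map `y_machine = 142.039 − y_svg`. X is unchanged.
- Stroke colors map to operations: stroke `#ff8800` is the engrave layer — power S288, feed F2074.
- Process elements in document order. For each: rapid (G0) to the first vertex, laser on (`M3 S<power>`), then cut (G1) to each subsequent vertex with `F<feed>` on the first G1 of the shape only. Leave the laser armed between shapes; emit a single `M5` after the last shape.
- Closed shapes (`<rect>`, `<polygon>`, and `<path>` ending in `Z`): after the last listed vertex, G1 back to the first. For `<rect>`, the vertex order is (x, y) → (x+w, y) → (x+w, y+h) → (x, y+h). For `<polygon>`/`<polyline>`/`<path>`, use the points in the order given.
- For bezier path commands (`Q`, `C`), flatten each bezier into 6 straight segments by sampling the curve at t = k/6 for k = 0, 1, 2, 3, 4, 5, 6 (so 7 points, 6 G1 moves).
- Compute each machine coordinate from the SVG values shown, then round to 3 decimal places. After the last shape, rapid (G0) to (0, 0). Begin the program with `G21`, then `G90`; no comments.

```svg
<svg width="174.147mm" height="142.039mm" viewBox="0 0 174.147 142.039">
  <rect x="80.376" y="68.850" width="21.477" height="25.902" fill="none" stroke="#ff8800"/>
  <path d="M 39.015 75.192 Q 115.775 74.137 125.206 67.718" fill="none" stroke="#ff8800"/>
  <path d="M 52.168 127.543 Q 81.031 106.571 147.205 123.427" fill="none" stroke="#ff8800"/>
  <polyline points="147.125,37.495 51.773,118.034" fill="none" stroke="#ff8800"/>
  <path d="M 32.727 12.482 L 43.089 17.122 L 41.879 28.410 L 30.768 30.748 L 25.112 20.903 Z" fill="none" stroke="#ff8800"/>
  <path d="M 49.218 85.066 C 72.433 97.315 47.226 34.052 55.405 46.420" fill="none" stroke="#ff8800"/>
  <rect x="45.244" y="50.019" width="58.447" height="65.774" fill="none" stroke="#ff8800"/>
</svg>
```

viewBox `0 0 174.147 142.039` with mm width/height → 1 unit = 1 mm. Flip: y_m = 142.039 − y_svg.

**Shape 1** — `<rect>` rectangle, stroke `#ff8800` → engrave (S288, F2074). Machine vertices: (80.376,73.189) → (101.853,73.189) → (101.853,47.287) → (80.376,47.287) → (80.376,73.189). Closed: final G1 returns to the first vertex.

**Shape 2** — `<path>` quadratic bezier, stroke `#ff8800` → engrave (S288, F2074). Control points (SVG): P0=(39.015,75.192), P1=(115.775,74.137), P2=(125.206,67.718); sampled at t=k/6. Machine vertices: (39.015,66.847) → (62.731,67.348) → (82.707,68.146) → (98.943,69.243) → (111.438,70.638) → (120.192,72.330) → (125.206,74.321). Open path.

**Shape 3** — `<path>` quadratic bezier, stroke `#ff8800` → engrave (S288, F2074). Control points (SVG): P0=(52.168,127.543), P1=(81.031,106.571), P2=(147.205,123.427); sampled at t=k/6. Machine vertices: (52.168,14.496) → (62.825,20.436) → (75.556,24.274) → (90.359,26.011) → (107.235,25.646) → (126.183,23.180) → (147.205,18.612). Open path.

**Shape 4** — `<polyline>` line segment, stroke `#ff8800` → engrave (S288, F2074). Machine vertices: (147.125,104.544) → (51.773,24.005). Open path.

**Shape 5** — `<path>` regular polygon, stroke `#ff8800` → engrave (S288, F2074). Machine vertices: (32.727,129.557) → (43.089,124.917) → (41.879,113.629) → (30.768,111.291) → (25.112,121.136) → (32.727,129.557). Closed: final G1 returns to the first vertex.

**Shape 6** — `<path>` cubic bezier, stroke `#ff8800` → engrave (S288, F2074). Control points (SVG): P0=(49.218,85.066), P1=(72.433,97.315), P2=(47.226,34.052), P3=(55.405,46.420); sampled at t=k/6. Machine vertices: (49.218,56.973) → (57.169,56.441) → (59.322,64.297) → (57.950,76.341) → (55.325,88.375) → (53.719,96.200) → (55.405,95.619). Open path.

**Shape 7** — `<rect>` rectangle, stroke `#ff8800` → engrave (S288, F2074). Machine vertices: (45.244,92.020) → (103.691,92.020) → (103.691,26.246) → (45.244,26.246) → (45.244,92.020). Closed: final G1 returns to the first vertex.

G21
G90
G0 X80.376 Y73.189
M3 S288
G1 X101.853 Y73.189 F2074
G1 X101.853 Y47.287
G1 X80.376 Y47.287
G1 X80.376 Y73.189
G0 X39.015 Y66.847
M3 S288
G1 X62.731 Y67.348 F2074
G1 X82.707 Y68.146
G1 X98.943 Y69.243
G1 X111.438 Y70.638
G1 X120.192 Y72.330
G1 X125.206 Y74.321
G0 X52.168 Y14.496
M3 S288
G1 X62.825 Y20.436 F2074
G1 X75.556 Y24.274
G1 X90.359 Y26.011
G1 X107.235 Y25.646
G1 X126.183 Y23.180
G1 X147.205 Y18.612
G0 X147.125 Y104.544
M3 S288
G1 X51.773 Y24.005 F2074
G0 X32.727 Y129.557
M3 S288
G1 X43.089 Y124.917 F2074
G1 X41.879 Y113.629
G1 X30.768 Y111.291
G1 X25.112 Y121.136
G1 X32.727 Y129.557
G0 X49.218 Y56.973
M3 S288
G1 X57.169 Y56.441 F2074
G1 X59.322 Y64.297
G1 X57.950 Y76.341
G1 X55.325 Y88.375
G1 X53.719 Y96.200
G1 X55.405 Y95.619
G0 X45.244 Y92.020
M3 S288
G1 X103.691 Y92.020 F2074
G1 X103.691 Y26.246
G1 X45.244 Y26.246
G1 X45.244 Y92.020
M5
G0 X0.000 Y0.000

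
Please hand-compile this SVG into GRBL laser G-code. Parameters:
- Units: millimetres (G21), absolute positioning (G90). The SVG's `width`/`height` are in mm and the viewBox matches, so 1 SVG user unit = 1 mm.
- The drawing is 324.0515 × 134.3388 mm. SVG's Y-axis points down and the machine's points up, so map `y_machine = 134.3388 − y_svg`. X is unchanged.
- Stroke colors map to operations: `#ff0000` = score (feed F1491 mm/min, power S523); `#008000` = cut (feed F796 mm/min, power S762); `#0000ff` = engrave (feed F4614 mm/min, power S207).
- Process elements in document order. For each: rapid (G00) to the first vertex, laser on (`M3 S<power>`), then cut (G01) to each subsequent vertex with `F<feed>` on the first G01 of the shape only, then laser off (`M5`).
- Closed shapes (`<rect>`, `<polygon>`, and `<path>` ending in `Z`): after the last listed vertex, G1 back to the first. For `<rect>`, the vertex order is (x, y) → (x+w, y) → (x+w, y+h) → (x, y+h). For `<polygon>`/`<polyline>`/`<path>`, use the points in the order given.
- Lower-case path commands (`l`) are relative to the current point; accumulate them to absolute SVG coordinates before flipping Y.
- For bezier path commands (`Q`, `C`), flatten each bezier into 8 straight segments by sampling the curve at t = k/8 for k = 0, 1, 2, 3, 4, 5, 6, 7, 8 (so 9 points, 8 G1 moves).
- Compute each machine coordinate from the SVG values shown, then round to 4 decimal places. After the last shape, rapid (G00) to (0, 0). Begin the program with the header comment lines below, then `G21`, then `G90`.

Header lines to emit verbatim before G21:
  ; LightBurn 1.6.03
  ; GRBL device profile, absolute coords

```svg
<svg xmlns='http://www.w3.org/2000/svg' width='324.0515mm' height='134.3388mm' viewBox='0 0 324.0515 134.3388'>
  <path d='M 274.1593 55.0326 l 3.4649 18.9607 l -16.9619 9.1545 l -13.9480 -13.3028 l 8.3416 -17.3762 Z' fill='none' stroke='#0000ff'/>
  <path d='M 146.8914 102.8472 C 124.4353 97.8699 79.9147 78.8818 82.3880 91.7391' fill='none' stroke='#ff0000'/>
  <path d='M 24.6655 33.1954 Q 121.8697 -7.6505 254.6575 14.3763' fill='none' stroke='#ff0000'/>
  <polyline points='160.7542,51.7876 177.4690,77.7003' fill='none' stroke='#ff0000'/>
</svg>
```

viewBox `0 0 324.0515 134.3388` with mm width/height → 1 unit = 1 mm. Flip: y_m = 134.3388 − y_svg.

**Shape 1** — `<path>` regular polygon, stroke `#0000ff` → engrave (S207, F4614). Machine vertices: (274.1593,79.3062) → (277.6242,60.3455) → (260.6623,51.1910) → (246.7143,64.4938) → (255.0559,81.8700) → (274.1593,79.3062). Closed: final G1 returns to the first vertex.

**Shape 2** — `<path>` cubic bezier, stroke `#ff0000` → score (S523, F1491). Control points (SVG): P0=(146.8914,102.8472), P1=(124.4353,97.8699), P2=(79.9147,78.8818), P3=(82.3880,91.7391); sampled at t=k/8. Machine vertices: (146.8914,31.4916) → (137.5710,33.9253) → (126.9913,37.1351) → (115.9616,40.5837) → (105.2912,43.7336) → (95.7893,46.0476) → (88.2653,46.9882) → (83.5285,46.0180) → (82.3880,42.5997). Open path.

**Shape 3** — `<path>` quadratic bezier, stroke `#ff0000` → score (S523, F1491). Control points (SVG): P0=(24.6655,33.1954), P1=(121.8697,-7.6505), P2=(254.6575,14.3763); sampled at t=k/8. Machine vertices: (24.6655,101.1434) → (49.5225,110.3725) → (75.4916,117.6368) → (102.5726,122.9364) → (130.7656,126.2711) → (160.0706,127.6411) → (190.4876,127.0464) → (222.0165,124.4868) → (254.6575,119.9625). Open path.

**Shape 4** — `<polyline>` line segment, stroke `#ff0000` → score (S523, F1491). Machine vertices: (160.7542,82.5512) → (177.4690,56.6385). Open path.

; LightBurn 1.6.03
; GRBL device profile, absolute coords
G21
G90
G00 X274.1593 Y79.3062
M3 S207
G01 X277.6242 Y60.3455 F4614
G01 X260.6623 Y51.1910
G01 X246.7143 Y64.4938
G01 X255.0559 Y81.8700
G01 X274.1593 Y79.3062
M5
G00 X146.8914 Y31.4916
M3 S523
G01 X137.5710 Y33.9253 F1491
G01 X126.9913 Y37.1351
G01 X115.9616 Y40.5837
G01 X105.2912 Y43.7336
G01 X95.7893 Y46.0476
G01 X88.2653 Y46.9882
G01 X83.5285 Y46.0180
G01 X82.3880 Y42.5997
M5
G00 X24.6655 Y101.1434
M3 S523
G01 X49.5225 Y110.3725 F1491
G01 X75.4916 Y117.6368
G01 X102.5726 Y122.9364
G01 X130.7656 Y126.2711
G01 X160.0706 Y127.6411
G01 X190.4876 Y127.0464
G01 X222.0165 Y124.4868
G01 X254.6575 Y119.9625
M5
G00 X160.7542 Y82.5512
M3 S523
G01 X177.4690 Y56.6385 F1491
M5
G00 X0.0000 Y0.0000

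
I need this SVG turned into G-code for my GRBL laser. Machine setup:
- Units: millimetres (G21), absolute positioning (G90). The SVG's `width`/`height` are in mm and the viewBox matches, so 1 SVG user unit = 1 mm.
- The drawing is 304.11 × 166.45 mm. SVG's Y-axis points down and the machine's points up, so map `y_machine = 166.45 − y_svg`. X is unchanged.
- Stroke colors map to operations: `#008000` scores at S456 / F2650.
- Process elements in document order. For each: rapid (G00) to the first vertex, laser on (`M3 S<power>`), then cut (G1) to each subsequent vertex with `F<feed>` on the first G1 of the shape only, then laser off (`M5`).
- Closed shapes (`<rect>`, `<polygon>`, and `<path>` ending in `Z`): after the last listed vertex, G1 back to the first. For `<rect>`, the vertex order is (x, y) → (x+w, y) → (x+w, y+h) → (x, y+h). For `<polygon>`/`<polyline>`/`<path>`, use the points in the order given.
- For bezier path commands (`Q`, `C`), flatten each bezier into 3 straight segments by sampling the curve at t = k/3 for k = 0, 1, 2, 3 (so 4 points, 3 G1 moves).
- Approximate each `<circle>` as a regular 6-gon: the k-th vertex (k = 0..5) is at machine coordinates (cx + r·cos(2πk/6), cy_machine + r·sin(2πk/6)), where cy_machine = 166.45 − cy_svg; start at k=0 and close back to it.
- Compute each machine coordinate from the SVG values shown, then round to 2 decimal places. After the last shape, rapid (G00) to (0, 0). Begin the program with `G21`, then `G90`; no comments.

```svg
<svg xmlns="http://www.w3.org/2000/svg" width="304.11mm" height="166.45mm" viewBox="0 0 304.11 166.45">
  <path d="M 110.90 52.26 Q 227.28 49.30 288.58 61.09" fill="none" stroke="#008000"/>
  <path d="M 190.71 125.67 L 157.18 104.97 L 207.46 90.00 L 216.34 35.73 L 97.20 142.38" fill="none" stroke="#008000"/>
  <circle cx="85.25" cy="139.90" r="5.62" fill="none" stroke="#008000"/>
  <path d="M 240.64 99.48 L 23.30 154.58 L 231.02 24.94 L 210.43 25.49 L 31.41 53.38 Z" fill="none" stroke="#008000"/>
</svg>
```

viewBox `0 0 304.11 166.45` with mm width/height → 1 unit = 1 mm. Flip: y_m = 166.45 − y_svg.

**Shape 1** — `<path>` quadratic bezier, stroke `#008000` → score (S456, F2650). Control points (SVG): P0=(110.90,52.26), P1=(227.28,49.30), P2=(288.58,61.09); sampled at t=k/3. Machine vertices: (110.90,114.19) → (182.37,114.52) → (241.59,111.58) → (288.58,105.36). Open path.

**Shape 2** — `<path>` open polyline, stroke `#008000` → score (S456, F2650). Machine vertices: (190.71,40.78) → (157.18,61.48) → (207.46,76.45) → (216.34,130.72) → (97.20,24.07). Open path.

**Shape 3** — `<circle>` circle, stroke `#008000` → score (S456, F2650). Machine vertices: (90.87,26.55) → (88.06,31.42) → (82.44,31.42) → (79.63,26.55) → (82.44,21.68) → (88.06,21.68) → (90.87,26.55). Closed: final G1 returns to the first vertex.

**Shape 4** — `<path>` closed polygon, stroke `#008000` → score (S456, F2650). Machine vertices: (240.64,66.97) → (23.30,11.87) → (231.02,141.51) → (210.43,140.96) → (31.41,113.07) → (240.64,66.97). Closed: final G1 returns to the first vertex.

G21
G90
G00 X110.90 Y114.19
M3 S456
G1 X182.37 Y114.52 F2650
G1 X241.59 Y111.58
G1 X288.58 Y105.36
M5
G00 X190.71 Y40.78
M3 S456
G1 X157.18 Y61.48 F2650
G1 X207.46 Y76.45
G1 X216.34 Y130.72
G1 X97.20 Y24.07
M5
G00 X90.87 Y26.55
M3 S456
G1 X88.06 Y31.42 F2650
G1 X82.44 Y31.42
G1 X79.63 Y26.55
G1 X82.44 Y21.68
G1 X88.06 Y21.68
G1 X90.87 Y26.55
M5
G00 X240.64 Y66.97
M3 S456
G1 X23.30 Y11.87 F2650
G1 X231.02 Y141.51
G1 X210.43 Y140.96
G1 X31.41 Y113.07
G1 X240.64 Y66.97
M5
G00 X0.00 Y0.00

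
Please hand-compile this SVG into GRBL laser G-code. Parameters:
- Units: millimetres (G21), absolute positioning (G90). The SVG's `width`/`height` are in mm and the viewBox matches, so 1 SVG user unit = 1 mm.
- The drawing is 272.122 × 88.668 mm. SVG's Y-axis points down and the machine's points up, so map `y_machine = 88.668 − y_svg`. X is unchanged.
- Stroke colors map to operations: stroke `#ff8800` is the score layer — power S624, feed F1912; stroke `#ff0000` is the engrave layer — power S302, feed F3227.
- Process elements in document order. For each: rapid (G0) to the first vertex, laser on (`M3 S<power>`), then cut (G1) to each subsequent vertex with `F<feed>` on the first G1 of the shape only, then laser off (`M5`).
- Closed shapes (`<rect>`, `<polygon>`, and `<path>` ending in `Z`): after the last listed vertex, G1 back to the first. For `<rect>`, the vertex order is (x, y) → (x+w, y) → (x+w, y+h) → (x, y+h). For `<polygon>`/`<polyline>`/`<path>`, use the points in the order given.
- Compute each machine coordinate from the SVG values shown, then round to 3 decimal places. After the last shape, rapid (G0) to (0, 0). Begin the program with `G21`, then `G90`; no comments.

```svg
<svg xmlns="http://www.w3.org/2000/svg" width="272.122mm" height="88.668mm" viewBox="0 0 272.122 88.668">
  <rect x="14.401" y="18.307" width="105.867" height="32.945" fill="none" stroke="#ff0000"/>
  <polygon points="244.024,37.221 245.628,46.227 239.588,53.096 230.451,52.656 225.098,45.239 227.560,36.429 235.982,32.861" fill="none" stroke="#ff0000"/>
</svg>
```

viewBox `0 0 272.122 88.668` with mm width/height → 1 unit = 1 mm. Flip: y_m = 88.668 − y_svg.

**Shape 1** — `<rect>` rectangle, stroke `#ff0000` → engrave (S302, F3227). Machine vertices: (14.401,70.361) → (120.268,70.361) → (120.268,37.416) → (14.401,37.416) → (14.401,70.361). Closed: final G1 returns to the first vertex.

**Shape 2** — `<polygon>` regular polygon, stroke `#ff0000` → engrave (S302, F3227). Machine vertices: (244.024,51.447) → (245.628,42.441) → (239.588,35.572) → (230.451,36.012) → (225.098,43.429) → (227.560,52.239) → (235.982,55.807) → (244.024,51.447). Closed: final G1 returns to the first vertex.

G21
G90
G0 X14.401 Y70.361
M3 S302
G1 X120.268 Y70.361 F3227
G1 X120.268 Y37.416
G1 X14.401 Y37.416
G1 X14.401 Y70.361
M5
G0 X244.024 Y51.447
M3 S302
G1 X245.628 Y42.441 F3227
G1 X239.588 Y35.572
G1 X230.451 Y36.012
G1 X225.098 Y43.429
G1 X227.560 Y52.239
G1 X235.982 Y55.807
G1 X244.024 Y51.447
M5
G0 X0.000 Y0.000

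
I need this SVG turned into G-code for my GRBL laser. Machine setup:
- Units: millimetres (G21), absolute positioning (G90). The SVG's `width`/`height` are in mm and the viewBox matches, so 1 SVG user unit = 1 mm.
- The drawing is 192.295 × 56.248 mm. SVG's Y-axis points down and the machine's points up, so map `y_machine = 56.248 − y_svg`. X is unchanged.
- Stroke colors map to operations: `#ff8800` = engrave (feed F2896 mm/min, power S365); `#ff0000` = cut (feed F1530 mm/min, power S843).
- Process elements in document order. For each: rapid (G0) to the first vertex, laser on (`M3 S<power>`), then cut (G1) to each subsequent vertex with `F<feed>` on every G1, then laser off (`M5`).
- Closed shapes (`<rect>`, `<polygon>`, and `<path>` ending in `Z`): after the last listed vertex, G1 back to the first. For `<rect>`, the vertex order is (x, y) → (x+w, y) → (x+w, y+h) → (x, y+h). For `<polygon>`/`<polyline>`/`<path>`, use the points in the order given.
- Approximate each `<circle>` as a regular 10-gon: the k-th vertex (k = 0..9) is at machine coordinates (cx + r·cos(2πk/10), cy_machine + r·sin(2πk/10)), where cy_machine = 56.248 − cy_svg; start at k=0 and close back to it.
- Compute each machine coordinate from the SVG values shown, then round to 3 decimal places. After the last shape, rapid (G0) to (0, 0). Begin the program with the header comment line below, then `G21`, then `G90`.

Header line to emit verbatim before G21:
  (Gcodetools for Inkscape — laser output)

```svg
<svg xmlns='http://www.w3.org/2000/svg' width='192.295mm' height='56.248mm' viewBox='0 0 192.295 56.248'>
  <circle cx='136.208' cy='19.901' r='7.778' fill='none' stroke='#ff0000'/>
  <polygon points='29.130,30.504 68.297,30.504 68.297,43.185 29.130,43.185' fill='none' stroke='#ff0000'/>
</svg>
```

(Gcodetools for Inkscape — laser output)
G21
G90
G0 X143.986 Y36.347
M3 S843
G1 X142.501 Y40.919 F1530
G1 X138.612 Y43.744 F1530
G1 X133.804 Y43.744 F1530
G1 X129.915 Y40.919 F1530
G1 X128.430 Y36.347 F1530
G1 X129.915 Y31.775 F1530
G1 X133.804 Y28.950 F1530
G1 X138.612 Y28.950 F1530
G1 X142.501 Y31.775 F1530
G1 X143.986 Y36.347 F1530
M5
G0 X29.130 Y25.744
M3 S843
G1 X68.297 Y25.744 F1530
G1 X68.297 Y13.063 F1530
G1 X29.130 Y13.063 F1530
G1 X29.130 Y25.744 F1530
M5
G0 X0.000 Y0.000

Since the viewBox matches the mm dimensions, user units are millimetres directly. The only transform is the Y-flip y_m = 56.248 − y_svg.

Shape 1 is a circle drawn with `<circle>`. Its stroke #ff0000 means cut at S843, F1530. After flipping Y the toolpath is (143.986,36.347) → (142.501,40.919) → (138.612,43.744) → (133.804,43.744) → (129.915,40.919) → (128.430,36.347) → (129.915,31.775) → (133.804,28.950) → (138.612,28.950) → (142.501,31.775) → (143.986,36.347), returning to the start.

Shape 2 is a rectangle drawn with `<polygon>`. Its stroke #ff0000 means cut at S843, F1530. After flipping Y the toolpath is (29.130,25.744) → (68.297,25.744) → (68.297,13.063) → (29.130,13.063) → (29.130,25.744), returning to the start.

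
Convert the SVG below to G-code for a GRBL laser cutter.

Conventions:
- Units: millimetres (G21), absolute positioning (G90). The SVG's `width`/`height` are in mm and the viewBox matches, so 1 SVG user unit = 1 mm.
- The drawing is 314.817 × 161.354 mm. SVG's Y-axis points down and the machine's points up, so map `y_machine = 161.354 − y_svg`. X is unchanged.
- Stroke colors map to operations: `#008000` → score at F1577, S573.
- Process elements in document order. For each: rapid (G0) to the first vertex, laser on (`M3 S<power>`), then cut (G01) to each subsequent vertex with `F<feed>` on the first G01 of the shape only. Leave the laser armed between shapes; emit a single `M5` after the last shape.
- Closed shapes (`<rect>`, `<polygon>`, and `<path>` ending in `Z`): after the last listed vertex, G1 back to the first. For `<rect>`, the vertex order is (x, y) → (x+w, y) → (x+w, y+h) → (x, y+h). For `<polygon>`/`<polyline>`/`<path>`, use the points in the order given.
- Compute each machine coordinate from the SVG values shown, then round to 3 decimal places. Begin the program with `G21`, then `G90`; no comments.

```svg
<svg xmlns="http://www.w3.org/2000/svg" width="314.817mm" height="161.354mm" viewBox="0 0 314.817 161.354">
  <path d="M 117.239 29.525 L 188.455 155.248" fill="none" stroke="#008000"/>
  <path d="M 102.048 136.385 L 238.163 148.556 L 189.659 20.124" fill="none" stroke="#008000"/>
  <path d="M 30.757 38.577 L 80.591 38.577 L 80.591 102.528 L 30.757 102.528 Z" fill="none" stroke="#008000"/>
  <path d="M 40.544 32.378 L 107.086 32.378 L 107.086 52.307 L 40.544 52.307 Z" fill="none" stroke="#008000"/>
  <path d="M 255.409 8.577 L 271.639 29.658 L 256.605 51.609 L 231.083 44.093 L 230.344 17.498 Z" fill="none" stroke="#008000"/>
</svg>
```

G21
G90
G0 X117.239 Y131.829
M3 S573
G01 X188.455 Y6.106 F1577
G0 X102.048 Y24.969
M3 S573
G01 X238.163 Y12.798 F1577
G01 X189.659 Y141.230
G0 X30.757 Y122.777
M3 S573
G01 X80.591 Y122.777 F1577
G01 X80.591 Y58.826
G01 X30.757 Y58.826
G01 X30.757 Y122.777
G0 X40.544 Y128.976
M3 S573
G01 X107.086 Y128.976 F1577
G01 X107.086 Y109.047
G01 X40.544 Y109.047
G01 X40.544 Y128.976
G0 X255.409 Y152.777
M3 S573
G01 X271.639 Y131.696 F1577
G01 X256.605 Y109.745
G01 X231.083 Y117.261
G01 X230.344 Y143.856
G01 X255.409 Y152.777
M5

1 u = 1 mm; y_m = 161.354 − y.

[1] `<path>` line segment, #008000→score S573 F1577: (117.239,131.829) → (188.455,6.106)

[2] `<path>` open polyline, #008000→score S573 F1577: (102.048,24.969) → (238.163,12.798) → (189.659,141.230)

[3] `<path>` rectangle, #008000→score S573 F1577: (30.757,122.777) → (80.591,122.777) → (80.591,58.826) → (30.757,58.826) → (30.757,122.777) (closed)

[4] `<path>` rectangle, #008000→score S573 F1577: (40.544,128.976) → (107.086,128.976) → (107.086,109.047) → (40.544,109.047) → (40.544,128.976) (closed)

[5] `<path>` regular polygon, #008000→score S573 F1577: (255.409,152.777) → (271.639,131.696) → (256.605,109.745) → (231.083,117.261) → (230.344,143.856) → (255.409,152.777) (closed)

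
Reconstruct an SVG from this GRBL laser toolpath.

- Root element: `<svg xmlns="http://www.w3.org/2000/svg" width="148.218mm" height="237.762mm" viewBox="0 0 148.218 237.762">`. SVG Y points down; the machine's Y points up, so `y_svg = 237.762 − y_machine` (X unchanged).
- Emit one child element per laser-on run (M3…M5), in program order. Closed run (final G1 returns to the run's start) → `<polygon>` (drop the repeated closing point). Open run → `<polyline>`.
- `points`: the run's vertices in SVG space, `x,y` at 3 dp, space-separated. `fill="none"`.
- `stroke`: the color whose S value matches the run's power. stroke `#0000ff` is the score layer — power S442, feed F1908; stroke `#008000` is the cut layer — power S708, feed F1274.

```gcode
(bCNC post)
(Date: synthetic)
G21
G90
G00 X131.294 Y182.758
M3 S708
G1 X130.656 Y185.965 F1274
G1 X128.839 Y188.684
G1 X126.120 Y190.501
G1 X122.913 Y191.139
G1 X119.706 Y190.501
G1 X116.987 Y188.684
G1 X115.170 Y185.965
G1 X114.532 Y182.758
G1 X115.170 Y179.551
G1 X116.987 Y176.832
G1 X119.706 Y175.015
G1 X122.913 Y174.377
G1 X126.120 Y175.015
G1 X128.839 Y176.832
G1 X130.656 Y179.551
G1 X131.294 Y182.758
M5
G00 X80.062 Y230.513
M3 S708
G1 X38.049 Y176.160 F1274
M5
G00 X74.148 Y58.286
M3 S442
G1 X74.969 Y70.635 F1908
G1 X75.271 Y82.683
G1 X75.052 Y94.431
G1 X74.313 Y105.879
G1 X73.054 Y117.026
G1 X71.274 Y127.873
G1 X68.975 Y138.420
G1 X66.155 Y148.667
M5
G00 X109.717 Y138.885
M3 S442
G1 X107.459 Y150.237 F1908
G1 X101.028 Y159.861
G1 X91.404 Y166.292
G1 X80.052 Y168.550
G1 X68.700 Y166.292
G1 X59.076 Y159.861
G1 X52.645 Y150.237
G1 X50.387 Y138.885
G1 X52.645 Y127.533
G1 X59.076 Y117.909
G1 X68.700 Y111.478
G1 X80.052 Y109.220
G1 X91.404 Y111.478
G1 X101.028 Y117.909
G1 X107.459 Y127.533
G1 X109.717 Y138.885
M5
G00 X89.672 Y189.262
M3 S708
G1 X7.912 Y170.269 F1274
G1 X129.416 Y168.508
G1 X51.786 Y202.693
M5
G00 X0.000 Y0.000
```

Machine Y-up, SVG Y-down with viewBox height 237.762, so y_svg = 237.762 − y_machine; X carries over.

Run 1: the run's S708 means `#008000` (cut). The run returns to its start, so emit a `<polygon>` with points (Y-flipped): 131.294,55.004 130.656,51.797 128.839,49.078 126.120,47.261 122.913,46.623 119.706,47.261 116.987,49.078 115.170,51.797 114.532,55.004 115.170,58.211 116.987,60.930 119.706,62.747 122.913,63.385 126.120,62.747 128.839,60.930 130.656,58.211.

Run 2: S708 ⇒ cut layer `#008000`. The run is open, so emit a `<polyline>` with points (Y-flipped): 80.062,7.249 38.049,61.602.

Run 3: S442 ⇒ score layer `#0000ff`. The run is open, so emit a `<polyline>` with points (Y-flipped): 74.148,179.476 74.969,167.127 75.271,155.079 75.052,143.331 74.313,131.883 73.054,120.736 71.274,109.889 68.975,99.342 66.155,89.095.

Run 4: power S442 maps to stroke `#0000ff` (score). The run returns to its start, so emit a `<polygon>` with points (Y-flipped): 109.717,98.877 107.459,87.525 101.028,77.901 91.404,71.470 80.052,69.212 68.700,71.470 59.076,77.901 52.645,87.525 50.387,98.877 52.645,110.229 59.076,119.853 68.700,126.284 80.052,128.542 91.404,126.284 101.028,119.853 107.459,110.229.

Run 5: power S708 maps to stroke `#008000` (cut). The run is open, so emit a `<polyline>` with points (Y-flipped): 89.672,48.500 7.912,67.493 129.416,69.254 51.786,35.069.

<svg xmlns="http://www.w3.org/2000/svg" width="148.218mm" height="237.762mm" viewBox="0 0 148.218 237.762">
  <polygon points="131.294,55.004 130.656,51.797 128.839,49.078 126.120,47.261 122.913,46.623 119.706,47.261 116.987,49.078 115.170,51.797 114.532,55.004 115.170,58.211 116.987,60.930 119.706,62.747 122.913,63.385 126.120,62.747 128.839,60.930 130.656,58.211" fill="none" stroke="#008000"/>
  <polyline points="80.062,7.249 38.049,61.602" fill="none" stroke="#008000"/>
  <polyline points="74.148,179.476 74.969,167.127 75.271,155.079 75.052,143.331 74.313,131.883 73.054,120.736 71.274,109.889 68.975,99.342 66.155,89.095" fill="none" stroke="#0000ff"/>
  <polygon points="109.717,98.877 107.459,87.525 101.028,77.901 91.404,71.470 80.052,69.212 68.700,71.470 59.076,77.901 52.645,87.525 50.387,98.877 52.645,110.229 59.076,119.853 68.700,126.284 80.052,128.542 91.404,126.284 101.028,119.853 107.459,110.229" fill="none" stroke="#0000ff"/>
  <polyline points="89.672,48.500 7.912,67.493 129.416,69.254 51.786,35.069" fill="none" stroke="#008000"/>
</svg>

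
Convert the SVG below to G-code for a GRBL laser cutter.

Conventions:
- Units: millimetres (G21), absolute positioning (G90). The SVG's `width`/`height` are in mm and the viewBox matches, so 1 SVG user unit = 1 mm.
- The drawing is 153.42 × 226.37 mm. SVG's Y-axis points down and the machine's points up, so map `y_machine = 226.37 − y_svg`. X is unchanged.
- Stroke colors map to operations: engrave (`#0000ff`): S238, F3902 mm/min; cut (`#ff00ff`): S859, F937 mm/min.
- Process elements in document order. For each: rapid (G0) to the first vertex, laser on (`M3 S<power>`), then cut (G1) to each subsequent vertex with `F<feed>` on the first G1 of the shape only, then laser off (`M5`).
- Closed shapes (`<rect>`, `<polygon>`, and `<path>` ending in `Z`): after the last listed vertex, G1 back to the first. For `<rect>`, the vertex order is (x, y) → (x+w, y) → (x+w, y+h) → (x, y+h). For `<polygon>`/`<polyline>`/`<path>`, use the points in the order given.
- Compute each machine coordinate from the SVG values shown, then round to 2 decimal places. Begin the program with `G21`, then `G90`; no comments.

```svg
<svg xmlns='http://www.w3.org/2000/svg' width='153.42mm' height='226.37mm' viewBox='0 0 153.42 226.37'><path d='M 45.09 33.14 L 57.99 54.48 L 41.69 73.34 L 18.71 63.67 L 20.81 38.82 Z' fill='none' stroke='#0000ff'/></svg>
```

Since the viewBox matches the mm dimensions, user units are millimetres directly. The only transform is the Y-flip y_m = 226.37 − y_svg.

Shape 1 is a regular polygon drawn with `<path>`. Its stroke #0000ff means engrave at S238, F3902. After flipping Y the toolpath is (45.09,193.23) → (57.99,171.89) → (41.69,153.03) → (18.71,162.70) → (20.81,187.55) → (45.09,193.23), returning to the start.

G21
G90
G0 X45.09 Y193.23
M3 S238
G1 X57.99 Y171.89 F3902
G1 X41.69 Y153.03
G1 X18.71 Y162.70
G1 X20.81 Y187.55
G1 X45.09 Y193.23
M5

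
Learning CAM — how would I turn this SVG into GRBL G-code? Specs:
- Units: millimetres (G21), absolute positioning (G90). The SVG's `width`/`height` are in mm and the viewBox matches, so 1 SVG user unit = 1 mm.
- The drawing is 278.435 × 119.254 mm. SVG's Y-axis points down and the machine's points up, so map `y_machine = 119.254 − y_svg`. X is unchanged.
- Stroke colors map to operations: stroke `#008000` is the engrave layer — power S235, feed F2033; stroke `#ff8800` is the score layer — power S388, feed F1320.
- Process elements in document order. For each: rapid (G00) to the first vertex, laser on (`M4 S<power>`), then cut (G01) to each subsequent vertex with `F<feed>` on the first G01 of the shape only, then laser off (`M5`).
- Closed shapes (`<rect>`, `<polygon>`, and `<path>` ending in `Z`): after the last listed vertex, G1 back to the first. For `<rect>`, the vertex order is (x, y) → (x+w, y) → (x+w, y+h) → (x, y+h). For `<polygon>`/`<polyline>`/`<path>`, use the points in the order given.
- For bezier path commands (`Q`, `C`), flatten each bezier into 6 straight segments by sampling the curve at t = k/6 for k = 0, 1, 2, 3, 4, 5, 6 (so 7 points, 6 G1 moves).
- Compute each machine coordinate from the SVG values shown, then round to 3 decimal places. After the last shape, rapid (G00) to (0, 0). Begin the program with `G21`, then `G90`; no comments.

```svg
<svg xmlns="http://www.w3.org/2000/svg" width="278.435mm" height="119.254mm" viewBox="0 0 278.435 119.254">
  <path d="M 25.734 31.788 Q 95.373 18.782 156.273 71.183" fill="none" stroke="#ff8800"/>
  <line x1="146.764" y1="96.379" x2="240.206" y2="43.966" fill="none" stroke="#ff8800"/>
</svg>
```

Since the viewBox matches the mm dimensions, user units are millimetres directly. The only transform is the Y-flip y_m = 119.254 − y_svg.

Shape 1 is a quadratic bezier drawn with `<path>`. Its stroke #ff8800 means score at S388, F1320. After flipping Y the toolpath is (25.734,87.466) → (48.704,89.984) → (71.189,88.869) → (93.188,84.120) → (114.702,75.738) → (135.730,63.721) → (156.273,48.071).

Shape 2 is a line segment drawn with `<line>`. Its stroke #ff8800 means score at S388, F1320. After flipping Y the toolpath is (146.764,22.875) → (240.206,75.288).

G21
G90
G00 X25.734 Y87.466
M4 S388
G01 X48.704 Y89.984 F1320
G01 X71.189 Y88.869
G01 X93.188 Y84.120
G01 X114.702 Y75.738
G01 X135.730 Y63.721
G01 X156.273 Y48.071
M5
G00 X146.764 Y22.875
M4 S388
G01 X240.206 Y75.288 F1320
M5
G00 X0.000 Y0.000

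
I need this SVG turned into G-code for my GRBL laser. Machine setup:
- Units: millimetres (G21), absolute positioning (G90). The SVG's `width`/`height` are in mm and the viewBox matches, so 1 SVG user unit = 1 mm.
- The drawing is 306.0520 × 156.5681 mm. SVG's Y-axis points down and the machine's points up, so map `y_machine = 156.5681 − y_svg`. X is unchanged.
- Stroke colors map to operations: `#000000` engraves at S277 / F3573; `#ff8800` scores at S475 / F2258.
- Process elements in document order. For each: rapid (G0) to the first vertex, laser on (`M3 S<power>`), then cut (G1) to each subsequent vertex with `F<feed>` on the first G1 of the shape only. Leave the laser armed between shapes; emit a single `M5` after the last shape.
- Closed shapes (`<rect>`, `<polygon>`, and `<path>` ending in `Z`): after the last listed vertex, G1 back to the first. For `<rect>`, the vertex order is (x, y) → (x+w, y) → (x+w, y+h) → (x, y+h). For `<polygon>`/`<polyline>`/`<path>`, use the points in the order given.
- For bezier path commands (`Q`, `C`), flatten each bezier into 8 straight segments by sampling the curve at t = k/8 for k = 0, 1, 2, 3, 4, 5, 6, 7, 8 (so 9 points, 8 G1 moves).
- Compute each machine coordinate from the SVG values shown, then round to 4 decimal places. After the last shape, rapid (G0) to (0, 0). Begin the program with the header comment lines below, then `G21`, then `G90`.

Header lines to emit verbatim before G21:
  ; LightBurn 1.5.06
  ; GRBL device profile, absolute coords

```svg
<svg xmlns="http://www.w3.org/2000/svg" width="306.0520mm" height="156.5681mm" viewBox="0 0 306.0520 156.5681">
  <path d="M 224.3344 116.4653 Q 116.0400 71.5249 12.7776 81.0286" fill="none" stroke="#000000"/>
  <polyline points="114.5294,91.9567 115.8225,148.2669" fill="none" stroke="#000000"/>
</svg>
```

; LightBurn 1.5.06
; GRBL device profile, absolute coords
G21
G90
G0 X224.3344 Y40.1028
M3 S277
G1 X197.3394 Y50.4872 F3573
G1 X170.5017 Y59.1702
G1 X143.8212 Y66.1519
G1 X117.2980 Y71.4322
G1 X90.9320 Y75.0111
G1 X64.7233 Y76.8886
G1 X38.6718 Y77.0647
G1 X12.7776 Y75.5395
G0 X114.5294 Y64.6114
M3 S277
G1 X115.8225 Y8.3012 F3573
M5
G0 X0.0000 Y0.0000

Since the viewBox matches the mm dimensions, user units are millimetres directly. The only transform is the Y-flip y_m = 156.5681 − y_svg.

Shape 1 is a quadratic bezier drawn with `<path>`. Its stroke #000000 means engrave at S277, F3573. After flipping Y the toolpath is (224.3344,40.1028) → (197.3394,50.4872) → (170.5017,59.1702) → (143.8212,66.1519) → (117.2980,71.4322) → (90.9320,75.0111) → (64.7233,76.8886) → (38.6718,77.0647) → (12.7776,75.5395).

Shape 2 is a line segment drawn with `<polyline>`. Its stroke #000000 means engrave at S277, F3573. After flipping Y the toolpath is (114.5294,64.6114) → (115.8225,8.3012).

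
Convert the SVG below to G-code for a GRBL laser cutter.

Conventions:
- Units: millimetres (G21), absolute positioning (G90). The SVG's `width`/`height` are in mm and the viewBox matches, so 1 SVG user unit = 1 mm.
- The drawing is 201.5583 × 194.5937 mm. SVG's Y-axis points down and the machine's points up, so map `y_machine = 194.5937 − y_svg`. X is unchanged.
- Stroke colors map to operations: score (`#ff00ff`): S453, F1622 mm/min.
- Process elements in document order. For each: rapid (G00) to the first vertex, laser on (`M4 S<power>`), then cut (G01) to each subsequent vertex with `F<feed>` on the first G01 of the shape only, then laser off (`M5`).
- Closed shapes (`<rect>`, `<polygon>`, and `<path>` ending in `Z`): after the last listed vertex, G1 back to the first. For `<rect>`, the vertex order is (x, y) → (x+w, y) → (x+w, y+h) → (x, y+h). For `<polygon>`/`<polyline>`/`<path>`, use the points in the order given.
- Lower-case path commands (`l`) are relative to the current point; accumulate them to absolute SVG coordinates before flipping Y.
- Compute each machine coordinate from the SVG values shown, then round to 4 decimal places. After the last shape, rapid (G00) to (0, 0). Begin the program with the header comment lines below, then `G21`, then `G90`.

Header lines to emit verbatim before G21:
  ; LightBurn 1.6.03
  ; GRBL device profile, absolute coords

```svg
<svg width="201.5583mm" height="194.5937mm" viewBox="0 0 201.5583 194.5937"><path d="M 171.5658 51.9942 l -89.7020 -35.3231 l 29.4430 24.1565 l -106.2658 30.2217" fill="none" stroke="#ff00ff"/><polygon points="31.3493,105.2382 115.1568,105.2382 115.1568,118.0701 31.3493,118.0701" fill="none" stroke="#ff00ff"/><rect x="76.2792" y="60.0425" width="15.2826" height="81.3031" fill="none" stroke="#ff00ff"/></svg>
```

Since the viewBox matches the mm dimensions, user units are millimetres directly. The only transform is the Y-flip y_m = 194.5937 − y_svg.

Shape 1 is a open polyline drawn with `<path>`. Its stroke #ff00ff means score at S453, F1622. After flipping Y the toolpath is (171.5658,142.5995) → (81.8638,177.9226) → (111.3068,153.7661) → (5.0410,123.5444).

Shape 2 is a rectangle drawn with `<polygon>`. Its stroke #ff00ff means score at S453, F1622. After flipping Y the toolpath is (31.3493,89.3555) → (115.1568,89.3555) → (115.1568,76.5236) → (31.3493,76.5236) → (31.3493,89.3555), returning to the start.

Shape 3 is a rectangle drawn with `<rect>`. Its stroke #ff00ff means score at S453, F1622. After flipping Y the toolpath is (76.2792,134.5512) → (91.5618,134.5512) → (91.5618,53.2481) → (76.2792,53.2481) → (76.2792,134.5512), returning to the start.

; LightBurn 1.6.03
; GRBL device profile, absolute coords
G21
G90
G00 X171.5658 Y142.5995
M4 S453
G01 X81.8638 Y177.9226 F1622
G01 X111.3068 Y153.7661
G01 X5.0410 Y123.5444
M5
G00 X31.3493 Y89.3555
M4 S453
G01 X115.1568 Y89.3555 F1622
G01 X115.1568 Y76.5236
G01 X31.3493 Y76.5236
G01 X31.3493 Y89.3555
M5
G00 X76.2792 Y134.5512
M4 S453
G01 X91.5618 Y134.5512 F1622
G01 X91.5618 Y53.2481
G01 X76.2792 Y53.2481
G01 X76.2792 Y134.5512
M5
G00 X0.0000 Y0.0000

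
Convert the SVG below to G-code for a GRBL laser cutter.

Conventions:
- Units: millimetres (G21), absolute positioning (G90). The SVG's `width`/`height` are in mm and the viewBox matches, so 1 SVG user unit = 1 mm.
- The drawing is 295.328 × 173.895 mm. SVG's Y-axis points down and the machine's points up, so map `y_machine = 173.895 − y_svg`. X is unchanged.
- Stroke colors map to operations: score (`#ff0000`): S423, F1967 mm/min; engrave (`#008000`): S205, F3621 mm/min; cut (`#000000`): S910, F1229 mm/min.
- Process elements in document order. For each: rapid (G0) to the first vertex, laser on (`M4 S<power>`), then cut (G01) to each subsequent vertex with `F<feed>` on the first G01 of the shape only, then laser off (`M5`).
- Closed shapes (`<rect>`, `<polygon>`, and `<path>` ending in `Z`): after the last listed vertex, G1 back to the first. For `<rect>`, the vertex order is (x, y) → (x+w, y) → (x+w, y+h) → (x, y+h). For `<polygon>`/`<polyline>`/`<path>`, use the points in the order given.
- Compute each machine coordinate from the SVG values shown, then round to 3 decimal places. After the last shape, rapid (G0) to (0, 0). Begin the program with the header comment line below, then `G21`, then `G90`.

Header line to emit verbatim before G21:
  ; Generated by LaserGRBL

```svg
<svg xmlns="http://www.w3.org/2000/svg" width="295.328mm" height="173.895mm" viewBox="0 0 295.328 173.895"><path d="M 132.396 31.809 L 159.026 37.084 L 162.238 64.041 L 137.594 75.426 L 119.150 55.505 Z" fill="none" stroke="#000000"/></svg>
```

1 u = 1 mm; y_m = 173.895 − y.

[1] `<path>` regular polygon, #000000→cut S910 F1229: (132.396,142.086) → (159.026,136.811) → (162.238,109.854) → (137.594,98.469) → (119.150,118.390) → (132.396,142.086) (closed)

; Generated by LaserGRBL
G21
G90
G0 X132.396 Y142.086
M4 S910
G01 X159.026 Y136.811 F1229
G01 X162.238 Y109.854
G01 X137.594 Y98.469
G01 X119.150 Y118.390
G01 X132.396 Y142.086
M5
G0 X0.000 Y0.000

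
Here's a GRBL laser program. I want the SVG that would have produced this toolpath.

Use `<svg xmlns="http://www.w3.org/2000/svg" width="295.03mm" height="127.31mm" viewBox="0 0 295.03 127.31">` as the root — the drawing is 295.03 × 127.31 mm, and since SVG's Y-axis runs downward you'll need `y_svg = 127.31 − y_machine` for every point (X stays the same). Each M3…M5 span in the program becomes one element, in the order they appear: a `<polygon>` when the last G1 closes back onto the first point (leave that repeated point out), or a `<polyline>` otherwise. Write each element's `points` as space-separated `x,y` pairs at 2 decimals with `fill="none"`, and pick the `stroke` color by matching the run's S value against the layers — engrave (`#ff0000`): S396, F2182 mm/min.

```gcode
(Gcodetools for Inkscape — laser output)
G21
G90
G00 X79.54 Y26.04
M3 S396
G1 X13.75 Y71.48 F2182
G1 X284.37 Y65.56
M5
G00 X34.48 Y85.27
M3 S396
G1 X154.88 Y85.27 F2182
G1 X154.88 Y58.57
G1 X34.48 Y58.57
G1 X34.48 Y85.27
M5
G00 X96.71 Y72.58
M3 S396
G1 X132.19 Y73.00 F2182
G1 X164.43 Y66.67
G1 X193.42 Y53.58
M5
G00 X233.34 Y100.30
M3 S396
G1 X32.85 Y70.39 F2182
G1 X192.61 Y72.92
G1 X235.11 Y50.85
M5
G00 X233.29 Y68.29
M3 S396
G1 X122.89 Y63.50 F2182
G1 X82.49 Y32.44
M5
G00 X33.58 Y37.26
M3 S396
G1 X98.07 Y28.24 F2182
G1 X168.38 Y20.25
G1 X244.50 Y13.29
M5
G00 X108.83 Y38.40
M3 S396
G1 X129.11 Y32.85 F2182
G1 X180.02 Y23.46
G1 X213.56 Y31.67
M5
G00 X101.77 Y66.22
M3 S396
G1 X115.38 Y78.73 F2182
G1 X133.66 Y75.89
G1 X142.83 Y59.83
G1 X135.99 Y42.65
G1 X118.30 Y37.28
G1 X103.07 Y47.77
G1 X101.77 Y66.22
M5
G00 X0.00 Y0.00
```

<svg xmlns="http://www.w3.org/2000/svg" width="295.03mm" height="127.31mm" viewBox="0 0 295.03 127.31">
  <polyline points="79.54,101.27 13.75,55.83 284.37,61.75" fill="none" stroke="#ff0000"/>
  <polygon points="34.48,42.04 154.88,42.04 154.88,68.74 34.48,68.74" fill="none" stroke="#ff0000"/>
  <polyline points="96.71,54.73 132.19,54.31 164.43,60.64 193.42,73.73" fill="none" stroke="#ff0000"/>
  <polyline points="233.34,27.01 32.85,56.92 192.61,54.39 235.11,76.46" fill="none" stroke="#ff0000"/>
  <polyline points="233.29,59.02 122.89,63.81 82.49,94.87" fill="none" stroke="#ff0000"/>
  <polyline points="33.58,90.05 98.07,99.07 168.38,107.06 244.50,114.02" fill="none" stroke="#ff0000"/>
  <polyline points="108.83,88.91 129.11,94.46 180.02,103.85 213.56,95.64" fill="none" stroke="#ff0000"/>
  <polygon points="101.77,61.09 115.38,48.58 133.66,51.42 142.83,67.48 135.99,84.66 118.30,90.03 103.07,79.54" fill="none" stroke="#ff0000"/>
</svg>

Machine Y-up, SVG Y-down with viewBox height 127.31, so y_svg = 127.31 − y_machine; X carries over. Every run uses S396, so all elements get stroke `#ff0000` (engrave).

Run 1: The run is open, so emit a `<polyline>` with points (Y-flipped): 79.54,101.27 13.75,55.83 284.37,61.75.

Run 2: The run returns to its start, so emit a `<polygon>` with points (Y-flipped): 34.48,42.04 154.88,42.04 154.88,68.74 34.48,68.74.

Run 3: The run is open, so emit a `<polyline>` with points (Y-flipped): 96.71,54.73 132.19,54.31 164.43,60.64 193.42,73.73.

Run 4: The run is open, so emit a `<polyline>` with points (Y-flipped): 233.34,27.01 32.85,56.92 192.61,54.39 235.11,76.46.

Run 5: The run is open, so emit a `<polyline>` with points (Y-flipped): 233.29,59.02 122.89,63.81 82.49,94.87.

Run 6: The run is open, so emit a `<polyline>` with points (Y-flipped): 33.58,90.05 98.07,99.07 168.38,107.06 244.50,114.02.

Run 7: The run is open, so emit a `<polyline>` with points (Y-flipped): 108.83,88.91 129.11,94.46 180.02,103.85 213.56,95.64.

Run 8: The run returns to its start, so emit a `<polygon>` with points (Y-flipped): 101.77,61.09 115.38,48.58 133.66,51.42 142.83,67.48 135.99,84.66 118.30,90.03 103.07,79.54.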